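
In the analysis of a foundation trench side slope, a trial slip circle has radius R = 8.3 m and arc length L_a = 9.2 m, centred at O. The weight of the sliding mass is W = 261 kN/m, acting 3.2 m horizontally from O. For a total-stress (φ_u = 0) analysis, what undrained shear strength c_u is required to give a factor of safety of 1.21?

FS = c_u·L_a·R / (W·d), so c_u = FS·W·d / (L_a·R).
c_u = 1.21·261·3.2 / (9.20·8.3) = 1010.6 / 76.36 = 13.23 kPa

c_u = 13.2 kPa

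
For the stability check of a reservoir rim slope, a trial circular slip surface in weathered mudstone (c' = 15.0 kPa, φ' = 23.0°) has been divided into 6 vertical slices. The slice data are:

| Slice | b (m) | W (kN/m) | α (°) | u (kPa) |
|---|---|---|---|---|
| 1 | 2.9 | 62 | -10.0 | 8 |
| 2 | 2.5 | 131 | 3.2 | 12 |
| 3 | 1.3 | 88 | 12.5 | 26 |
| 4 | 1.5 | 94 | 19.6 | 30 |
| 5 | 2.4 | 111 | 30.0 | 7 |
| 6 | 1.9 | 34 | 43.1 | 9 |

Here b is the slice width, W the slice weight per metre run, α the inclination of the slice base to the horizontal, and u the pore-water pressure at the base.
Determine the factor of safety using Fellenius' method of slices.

FS = 2.68

Ordinary method of slices: FS = Σ[c'·Δl_i + (W_i cosα_i − u_i·Δl_i)·tanφ'] / Σ W_i sinα_i, with Δl_i = b_i / cosα_i.
Slice 1: Δl = 2.9/cos(-10.0°) = 2.945 m; N'_1 = 62·cos(-10.0°) − 8·2.945 = 37.5; c'Δl = 44.17; W sinα = -10.8
Slice 2: Δl = 2.5/cos3.2° = 2.504 m; N'_2 = 131·cos3.2° − 12·2.504 = 100.7; c'Δl = 37.56; W sinα = 7.3
Slice 3: Δl = 1.3/cos12.5° = 1.332 m; N'_3 = 88·cos12.5° − 26·1.332 = 51.3; c'Δl = 19.97; W sinα = 19.0
Slice 4: Δl = 1.5/cos19.6° = 1.592 m; N'_4 = 94·cos19.6° − 30·1.592 = 40.8; c'Δl = 23.88; W sinα = 31.5
Slice 5: Δl = 2.4/cos30.0° = 2.771 m; N'_5 = 111·cos30.0° − 7·2.771 = 76.7; c'Δl = 41.57; W sinα = 55.5
Slice 6: Δl = 1.9/cos43.1° = 2.602 m; N'_6 = 34·cos43.1° − 9·2.602 = 1.4; c'Δl = 39.03; W sinα = 23.2
Σc'Δl = 206.2 kN/m; ΣN' = 308.5 kN/m; ΣW sinα = 125.9 kN/m
Resisting = 206.2 + 308.5·tan23.0° = 206.2 + 130.9 = 337.1 kN/m
FS = 337.1 / 125.9 = 2.679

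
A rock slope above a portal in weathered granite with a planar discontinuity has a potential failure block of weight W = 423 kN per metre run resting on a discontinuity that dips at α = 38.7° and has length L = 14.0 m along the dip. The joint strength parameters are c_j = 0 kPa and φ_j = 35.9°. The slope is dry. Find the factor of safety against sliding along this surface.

Resolving the block weight along and normal to the plane and applying the Mohr–Coulomb strength on the joint:
N' = W cosα = 423·cos38.7° = 330.1 kN/m
Driving force T = W sinα = 423·sin38.7° = 264.5 kN/m
Resisting force R = c_j·L + N'·tanφ_j = 0·14.0 + 330.1·tan35.9° = 0.0 + 239.0 = 239.0 kN/m
FS = R / T = 239.0 / 264.5 = 0.904

FS = 0.90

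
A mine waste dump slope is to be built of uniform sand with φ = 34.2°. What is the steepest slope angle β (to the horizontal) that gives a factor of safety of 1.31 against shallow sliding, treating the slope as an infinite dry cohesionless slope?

β = 27.4°

For an infinite dry cohesionless slope FS = tanφ/tanβ, so tanβ = tanφ / FS.
tanβ = tan34.2° / 1.31 = 0.6796 / 1.31 = 0.5188
β = arctan(0.5188) = 27.42°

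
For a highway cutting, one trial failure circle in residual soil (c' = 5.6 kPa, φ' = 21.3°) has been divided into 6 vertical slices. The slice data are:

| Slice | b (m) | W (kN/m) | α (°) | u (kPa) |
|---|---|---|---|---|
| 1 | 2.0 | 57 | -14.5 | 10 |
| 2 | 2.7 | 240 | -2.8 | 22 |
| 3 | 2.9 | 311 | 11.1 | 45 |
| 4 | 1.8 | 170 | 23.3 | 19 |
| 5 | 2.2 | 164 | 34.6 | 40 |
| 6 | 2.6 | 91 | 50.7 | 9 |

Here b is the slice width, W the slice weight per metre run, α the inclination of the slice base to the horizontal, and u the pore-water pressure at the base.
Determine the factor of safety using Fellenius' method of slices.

Ordinary method of slices: FS = Σ[c'·Δl_i + (W_i cosα_i − u_i·Δl_i)·tanφ'] / Σ W_i sinα_i, with Δl_i = b_i / cosα_i.
Slice 1: Δl = 2.0/cos(-14.5°) = 2.066 m; N'_1 = 57·cos(-14.5°) − 10·2.066 = 34.5; c'Δl = 11.57; W sinα = -14.3
Slice 2: Δl = 2.7/cos(-2.8°) = 2.703 m; N'_2 = 240·cos(-2.8°) − 22·2.703 = 180.2; c'Δl = 15.14; W sinα = -11.7
Slice 3: Δl = 2.9/cos11.1° = 2.955 m; N'_3 = 311·cos11.1° − 45·2.955 = 172.2; c'Δl = 16.55; W sinα = 59.9
Slice 4: Δl = 1.8/cos23.3° = 1.960 m; N'_4 = 170·cos23.3° − 19·1.960 = 118.9; c'Δl = 10.98; W sinα = 67.2
Slice 5: Δl = 2.2/cos34.6° = 2.673 m; N'_5 = 164·cos34.6° − 40·2.673 = 28.1; c'Δl = 14.97; W sinα = 93.1
Slice 6: Δl = 2.6/cos50.7° = 4.105 m; N'_6 = 91·cos50.7° − 9·4.105 = 20.7; c'Δl = 22.99; W sinα = 70.4
Σc'Δl = 92.2 kN/m; ΣN' = 554.6 kN/m; ΣW sinα = 264.7 kN/m
Resisting = 92.2 + 554.6·tan21.3° = 92.2 + 216.2 = 308.4 kN/m
FS = 308.4 / 264.7 = 1.165

FS = 1.17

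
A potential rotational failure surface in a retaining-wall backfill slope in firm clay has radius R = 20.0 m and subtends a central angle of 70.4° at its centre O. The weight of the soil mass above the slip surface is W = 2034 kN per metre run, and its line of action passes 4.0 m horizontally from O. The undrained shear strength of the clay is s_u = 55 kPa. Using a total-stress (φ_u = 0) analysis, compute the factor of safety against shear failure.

FS = 3.32

Taking moments about the centre O, the resisting moment is provided by the undrained shear strength acting along the arc:
Arc length L_a = R·θ = 20.0·(70.4°·π/180) = 20.0·1.2287 = 24.57 m
M_R = s_u·L_a·R = 55·24.57·20.0 = 27031.7 kN·m/m
M_D = W·d = 2034·4.0 = 8136.0 kN·m/m
FS = M_R / M_D = 27031.7 / 8136.0 = 3.322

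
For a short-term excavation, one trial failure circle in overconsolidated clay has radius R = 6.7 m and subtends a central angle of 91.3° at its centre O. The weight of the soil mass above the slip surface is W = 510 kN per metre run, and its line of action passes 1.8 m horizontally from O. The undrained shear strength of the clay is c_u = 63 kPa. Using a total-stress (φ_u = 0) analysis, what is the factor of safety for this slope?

Taking moments about the centre O, the resisting moment is provided by the undrained shear strength acting along the arc:
Arc length L_a = R·θ = 6.7·(91.3°·π/180) = 6.7·1.5935 = 10.68 m
M_R = c_u·L_a·R = 63·10.68·6.7 = 4506.5 kN·m/m
M_D = W·d = 510·1.8 = 918.0 kN·m/m
FS = M_R / M_D = 4506.5 / 918.0 = 4.909

FS = 4.91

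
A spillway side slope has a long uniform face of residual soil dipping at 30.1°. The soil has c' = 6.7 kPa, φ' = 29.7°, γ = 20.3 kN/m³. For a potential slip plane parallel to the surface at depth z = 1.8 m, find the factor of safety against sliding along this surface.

For an infinite slope with a slip plane parallel to the surface (no pore pressure): FS = [c' + γz cos²β tanφ'] / [γz sinβ cosβ].
γz = 20.3·1.8 = 36.54 kN/m²
Numerator = 6.7 + 36.54·cos²30.1°·tan29.7° = 6.7 + 36.54·0.7485·0.5704 = 22.300 kPa
Denominator = 36.54·sin30.1°·cos30.1° = 36.54·0.5015·0.8652 = 15.854 kPa
FS = 22.300 / 15.854 = 1.407

FS = 1.41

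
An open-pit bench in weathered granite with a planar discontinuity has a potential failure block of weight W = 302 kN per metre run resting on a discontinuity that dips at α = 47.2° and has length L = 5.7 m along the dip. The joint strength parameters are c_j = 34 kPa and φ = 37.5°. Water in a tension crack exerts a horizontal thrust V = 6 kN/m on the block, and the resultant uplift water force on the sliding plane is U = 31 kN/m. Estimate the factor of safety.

FS = 1.44

Resolving the block weight along and normal to the plane and applying the Mohr–Coulomb strength on the joint:
N' = W cosα − U − V sinα = 302·cos47.2° − 31 − 6·sin47.2° = 169.8 kN/m
Driving force T = W sinα + V cosα = 302·sin47.2° + 6·cos47.2° = 225.7 kN/m
Resisting force R = c_j·L + N'·tanφ = 34·5.7 + 169.8·tan37.5° = 193.8 + 130.3 = 324.1 kN/m
FS = R / T = 324.1 / 225.7 = 1.436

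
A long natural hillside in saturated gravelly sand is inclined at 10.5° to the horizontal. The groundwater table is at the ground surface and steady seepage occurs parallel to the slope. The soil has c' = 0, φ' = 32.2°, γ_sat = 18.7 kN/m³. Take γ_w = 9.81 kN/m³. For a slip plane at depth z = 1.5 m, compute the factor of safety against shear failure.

FS = 1.62

With seepage parallel to the slope and the water table at the surface, the effective normal stress on the slip plane uses the buoyant unit weight γ' = γ_sat − γ_w while the driving shear stress uses γ_sat:
FS = [c' + γ' z cos²β tanφ'] / [γ_sat z sinβ cosβ]
(For c' = 0 this reduces to FS = (γ'/γ_sat)·tanφ'/tanβ.)
γ' = 18.7 − 9.81 = 8.89 kN/m³
Numerator = 0.0 + 8.89·1.5·cos²10.5°·tan32.2° = 0.0 + 8.89·1.5·0.9668·0.6297 = 8.119 kPa
Denominator = 18.7·1.5·sin10.5°·cos10.5° = 18.7·1.5·0.1822·0.9833 = 5.026 kPa
FS = 8.119 / 5.026 = 1.615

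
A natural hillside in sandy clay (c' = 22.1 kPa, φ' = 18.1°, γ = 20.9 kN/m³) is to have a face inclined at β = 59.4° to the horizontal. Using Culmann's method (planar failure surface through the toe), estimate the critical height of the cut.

Culmann's analysis gives the critical failure plane at α_cr = (β + φ')/2 = (59.4 + 18.1)/2 = 38.8°, and the critical height
H_c = (4c'/γ) · sinβ cosφ' / [1 − cos(β − φ')]
    = (4·22.1/20.9) · sin59.4°·cos18.1° / [1 − cos(41.3°)]
    = 4.230 · 0.8607·0.9505 / [1 − 0.7513]
    = 4.230 · 0.8181 / 0.2487
    = 13.91 m

H_c = 13.91 m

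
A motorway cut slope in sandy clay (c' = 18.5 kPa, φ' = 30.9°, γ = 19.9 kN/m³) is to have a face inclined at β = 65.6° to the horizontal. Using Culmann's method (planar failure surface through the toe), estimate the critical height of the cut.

Culmann's analysis gives the critical failure plane at α_cr = (β + φ')/2 = (65.6 + 30.9)/2 = 48.2°, and the critical height
H_c = (4c'/γ) · sinβ cosφ' / [1 − cos(β − φ')]
    = (4·18.5/19.9) · sin65.6°·cos30.9° / [1 − cos(34.7°)]
    = 3.719 · 0.9107·0.8581 / [1 − 0.8221]
    = 3.719 · 0.7814 / 0.1779
    = 16.34 m

H_c = 16.34 m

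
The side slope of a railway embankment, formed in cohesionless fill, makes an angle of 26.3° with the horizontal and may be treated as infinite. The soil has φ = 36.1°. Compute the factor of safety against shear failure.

For a dry cohesionless infinite slope the factor of safety is FS = tanφ / tanβ.
FS = tan36.1° / tan26.3° = 0.7292 / 0.4942 = 1.475

FS = 1.48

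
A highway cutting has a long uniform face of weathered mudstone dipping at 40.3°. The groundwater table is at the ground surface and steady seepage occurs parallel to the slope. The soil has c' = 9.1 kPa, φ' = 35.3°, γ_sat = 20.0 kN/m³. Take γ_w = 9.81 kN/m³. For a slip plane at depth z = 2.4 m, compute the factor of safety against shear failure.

FS = 0.81

With seepage parallel to the slope and the water table at the surface, the effective normal stress on the slip plane uses the buoyant unit weight γ' = γ_sat − γ_w while the driving shear stress uses γ_sat:
FS = [c' + γ' z cos²β tanφ'] / [γ_sat z sinβ cosβ]
γ' = 20.0 − 9.81 = 10.19 kN/m³
Numerator = 9.1 + 10.19·2.4·cos²40.3°·tan35.3° = 9.1 + 10.19·2.4·0.5817·0.7080 = 19.172 kPa
Denominator = 20.0·2.4·sin40.3°·cos40.3° = 20.0·2.4·0.6468·0.7627 = 23.678 kPa
FS = 19.172 / 23.678 = 0.810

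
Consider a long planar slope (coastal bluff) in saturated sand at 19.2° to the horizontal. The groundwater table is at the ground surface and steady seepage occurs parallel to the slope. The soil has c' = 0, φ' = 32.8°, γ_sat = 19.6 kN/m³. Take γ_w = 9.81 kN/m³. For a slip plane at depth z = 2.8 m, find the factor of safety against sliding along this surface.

With seepage parallel to the slope and the water table at the surface, the effective normal stress on the slip plane uses the buoyant unit weight γ' = γ_sat − γ_w while the driving shear stress uses γ_sat:
FS = [c' + γ' z cos²β tanφ'] / [γ_sat z sinβ cosβ]
(For c' = 0 this reduces to FS = (γ'/γ_sat)·tanφ'/tanβ.)
γ' = 19.6 − 9.81 = 9.79 kN/m³
Numerator = 0.0 + 9.79·2.8·cos²19.2°·tan32.8° = 0.0 + 9.79·2.8·0.8918·0.6445 = 15.755 kPa
Denominator = 19.6·2.8·sin19.2°·cos19.2° = 19.6·2.8·0.3289·0.9444 = 17.044 kPa
FS = 15.755 / 17.044 = 0.924

FS = 0.92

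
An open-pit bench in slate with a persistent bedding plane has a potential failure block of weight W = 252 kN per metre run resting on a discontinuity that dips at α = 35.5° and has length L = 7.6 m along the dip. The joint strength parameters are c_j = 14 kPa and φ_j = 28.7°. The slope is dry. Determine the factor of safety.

Resolving the block weight along and normal to the plane and applying the Mohr–Coulomb strength on the joint:
N' = W cosα = 252·cos35.5° = 205.2 kN/m
Driving force T = W sinα = 252·sin35.5° = 146.3 kN/m
Resisting force R = c_j·L + N'·tanφ_j = 14·7.6 + 205.2·tan28.7° = 106.4 + 112.3 = 218.7 kN/m
FS = R / T = 218.7 / 146.3 = 1.495

FS = 1.49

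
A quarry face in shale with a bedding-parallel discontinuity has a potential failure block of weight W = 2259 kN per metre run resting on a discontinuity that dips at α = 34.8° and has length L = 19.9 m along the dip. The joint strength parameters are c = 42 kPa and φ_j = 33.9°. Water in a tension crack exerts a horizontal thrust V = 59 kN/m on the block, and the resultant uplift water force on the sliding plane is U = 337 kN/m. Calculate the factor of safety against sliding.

Resolving the block weight along and normal to the plane and applying the Mohr–Coulomb strength on the joint:
N' = W cosα − U − V sinα = 2259·cos34.8° − 337 − 59·sin34.8° = 1484.3 kN/m
Driving force T = W sinα + V cosα = 2259·sin34.8° + 59·cos34.8° = 1337.7 kN/m
Resisting force R = c·L + N'·tanφ_j = 42·19.9 + 1484.3·tan33.9° = 835.8 + 997.4 = 1833.2 kN/m
FS = R / T = 1833.2 / 1337.7 = 1.370

FS = 1.37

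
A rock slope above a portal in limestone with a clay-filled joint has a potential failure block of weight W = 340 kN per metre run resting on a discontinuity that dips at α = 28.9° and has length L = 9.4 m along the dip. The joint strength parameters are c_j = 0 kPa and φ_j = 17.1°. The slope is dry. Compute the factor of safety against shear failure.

Resolving the block weight along and normal to the plane and applying the Mohr–Coulomb strength on the joint:
N' = W cosα = 340·cos28.9° = 297.7 kN/m
Driving force T = W sinα = 340·sin28.9° = 164.3 kN/m
Resisting force R = c_j·L + N'·tanφ_j = 0·9.4 + 297.7·tan17.1° = 0.0 + 91.6 = 91.6 kN/m
FS = R / T = 91.6 / 164.3 = 0.557

FS = 0.56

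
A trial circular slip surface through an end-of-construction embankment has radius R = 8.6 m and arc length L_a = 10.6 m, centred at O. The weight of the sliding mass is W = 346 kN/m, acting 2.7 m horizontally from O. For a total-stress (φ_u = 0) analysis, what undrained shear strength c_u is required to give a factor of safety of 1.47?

FS = c_u·L_a·R / (W·d), so c_u = FS·W·d / (L_a·R).
c_u = 1.47·346·2.7 / (10.60·8.6) = 1373.3 / 91.16 = 15.06 kPa

c_u = 15.1 kPa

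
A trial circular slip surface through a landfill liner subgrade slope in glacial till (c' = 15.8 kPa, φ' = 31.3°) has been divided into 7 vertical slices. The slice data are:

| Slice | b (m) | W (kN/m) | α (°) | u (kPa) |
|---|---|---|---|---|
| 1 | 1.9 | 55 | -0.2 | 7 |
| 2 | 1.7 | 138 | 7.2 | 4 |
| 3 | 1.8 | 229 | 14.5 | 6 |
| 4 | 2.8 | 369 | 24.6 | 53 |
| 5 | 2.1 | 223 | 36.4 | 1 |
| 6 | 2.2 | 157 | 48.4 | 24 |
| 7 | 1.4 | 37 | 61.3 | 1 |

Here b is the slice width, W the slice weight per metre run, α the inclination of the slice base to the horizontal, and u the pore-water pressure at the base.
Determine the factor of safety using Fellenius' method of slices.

FS = 1.46

Ordinary method of slices: FS = Σ[c'·Δl_i + (W_i cosα_i − u_i·Δl_i)·tanφ'] / Σ W_i sinα_i, with Δl_i = b_i / cosα_i.
Slice 1: Δl = 1.9/cos(-0.2°) = 1.900 m; N'_1 = 55·cos(-0.2°) − 7·1.900 = 41.7; c'Δl = 30.02; W sinα = -0.2
Slice 2: Δl = 1.7/cos7.2° = 1.714 m; N'_2 = 138·cos7.2° − 4·1.714 = 130.1; c'Δl = 27.07; W sinα = 17.3
Slice 3: Δl = 1.8/cos14.5° = 1.859 m; N'_3 = 229·cos14.5° − 6·1.859 = 210.6; c'Δl = 29.38; W sinα = 57.3
Slice 4: Δl = 2.8/cos24.6° = 3.080 m; N'_4 = 369·cos24.6° − 53·3.080 = 172.3; c'Δl = 48.66; W sinα = 153.6
Slice 5: Δl = 2.1/cos36.4° = 2.609 m; N'_5 = 223·cos36.4° − 1·2.609 = 176.9; c'Δl = 41.22; W sinα = 132.3
Slice 6: Δl = 2.2/cos48.4° = 3.314 m; N'_6 = 157·cos48.4° − 24·3.314 = 24.7; c'Δl = 52.36; W sinα = 117.4
Slice 7: Δl = 1.4/cos61.3° = 2.915 m; N'_7 = 37·cos61.3° − 1·2.915 = 14.9; c'Δl = 46.06; W sinα = 32.5
Σc'Δl = 274.8 kN/m; ΣN' = 771.0 kN/m; ΣW sinα = 510.2 kN/m
Resisting = 274.8 + 771.0·tan31.3° = 274.8 + 468.8 = 743.6 kN/m
FS = 743.6 / 510.2 = 1.457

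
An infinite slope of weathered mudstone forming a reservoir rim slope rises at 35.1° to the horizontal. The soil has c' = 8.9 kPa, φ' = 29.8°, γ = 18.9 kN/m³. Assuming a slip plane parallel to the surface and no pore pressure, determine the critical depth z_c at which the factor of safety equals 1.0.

z_c = 5.41 m

Setting FS = 1.00 in FS = [c' + γz cos²β tanφ'] / [γz sinβ cosβ] and solving for z:
z = c' / [γ cosβ (FS·sinβ − cosβ·tanφ')]
  = 8.9 / [18.9·cos35.1°·(1.00·sin35.1° − cos35.1°·tan29.8°)]
  = 8.9 / [18.9·0.8181·(1.00·0.5750 − 0.8181·0.5727)]
  = 8.9 / 1.6460 = 5.407 m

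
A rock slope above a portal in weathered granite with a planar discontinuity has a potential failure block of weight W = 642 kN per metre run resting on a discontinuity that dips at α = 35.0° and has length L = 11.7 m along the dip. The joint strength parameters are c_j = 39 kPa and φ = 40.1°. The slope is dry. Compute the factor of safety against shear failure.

Resolving the block weight along and normal to the plane and applying the Mohr–Coulomb strength on the joint:
N' = W cosα = 642·cos35.0° = 525.9 kN/m
Driving force T = W sinα = 642·sin35.0° = 368.2 kN/m
Resisting force R = c_j·L + N'·tanφ = 39·11.7 + 525.9·tan40.1° = 456.3 + 442.8 = 899.1 kN/m
FS = R / T = 899.1 / 368.2 = 2.442

FS = 2.44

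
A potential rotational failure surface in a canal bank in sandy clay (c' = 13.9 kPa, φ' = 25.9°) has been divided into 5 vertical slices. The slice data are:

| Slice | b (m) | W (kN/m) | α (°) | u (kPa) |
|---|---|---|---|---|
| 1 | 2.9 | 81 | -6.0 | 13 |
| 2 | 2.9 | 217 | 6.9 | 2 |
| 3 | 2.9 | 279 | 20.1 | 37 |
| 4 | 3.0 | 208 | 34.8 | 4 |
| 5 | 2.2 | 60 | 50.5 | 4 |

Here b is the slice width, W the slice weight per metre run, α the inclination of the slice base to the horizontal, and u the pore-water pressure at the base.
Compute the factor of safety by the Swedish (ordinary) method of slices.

Ordinary method of slices: FS = Σ[c'·Δl_i + (W_i cosα_i − u_i·Δl_i)·tanφ'] / Σ W_i sinα_i, with Δl_i = b_i / cosα_i.
Slice 1: Δl = 2.9/cos(-6.0°) = 2.916 m; N'_1 = 81·cos(-6.0°) − 13·2.916 = 42.6; c'Δl = 40.53; W sinα = -8.5
Slice 2: Δl = 2.9/cos6.9° = 2.921 m; N'_2 = 217·cos6.9° − 2·2.921 = 209.6; c'Δl = 40.60; W sinα = 26.1
Slice 3: Δl = 2.9/cos20.1° = 3.088 m; N'_3 = 279·cos20.1° − 37·3.088 = 147.7; c'Δl = 42.92; W sinα = 95.9
Slice 4: Δl = 3.0/cos34.8° = 3.653 m; N'_4 = 208·cos34.8° − 4·3.653 = 156.2; c'Δl = 50.78; W sinα = 118.7
Slice 5: Δl = 2.2/cos50.5° = 3.459 m; N'_5 = 60·cos50.5° − 4·3.459 = 24.3; c'Δl = 48.08; W sinα = 46.3
Σc'Δl = 222.9 kN/m; ΣN' = 580.5 kN/m; ΣW sinα = 278.5 kN/m
Resisting = 222.9 + 580.5·tan25.9° = 222.9 + 281.9 = 504.8 kN/m
FS = 504.8 / 278.5 = 1.813

FS = 1.81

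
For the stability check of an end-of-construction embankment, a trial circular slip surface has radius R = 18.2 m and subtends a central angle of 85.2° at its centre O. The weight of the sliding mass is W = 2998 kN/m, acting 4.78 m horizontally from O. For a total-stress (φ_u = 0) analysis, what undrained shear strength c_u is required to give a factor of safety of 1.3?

FS = c_u·L_a·R / (W·d), so c_u = FS·W·d / (L_a·R).
Arc length L_a = R·θ = 18.2·(85.2°·π/180) = 18.2·1.4870 = 27.06 m
c_u = 1.3·2998·4.78 / (27.06·18.2) = 18629.6 / 492.56 = 37.82 kPa

c_u = 37.8 kPa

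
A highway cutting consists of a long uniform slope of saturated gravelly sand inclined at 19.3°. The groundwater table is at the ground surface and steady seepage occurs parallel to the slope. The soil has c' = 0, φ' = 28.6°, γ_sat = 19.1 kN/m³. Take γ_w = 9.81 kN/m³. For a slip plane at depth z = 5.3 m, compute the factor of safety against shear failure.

FS = 0.76

With seepage parallel to the slope and the water table at the surface, the effective normal stress on the slip plane uses the buoyant unit weight γ' = γ_sat − γ_w while the driving shear stress uses γ_sat:
FS = [c' + γ' z cos²β tanφ'] / [γ_sat z sinβ cosβ]
(For c' = 0 this reduces to FS = (γ'/γ_sat)·tanφ'/tanβ.)
γ' = 19.1 − 9.81 = 9.29 kN/m³
Numerator = 0.0 + 9.29·5.3·cos²19.3°·tan28.6° = 0.0 + 9.29·5.3·0.8908·0.5452 = 23.912 kPa
Denominator = 19.1·5.3·sin19.3°·cos19.3° = 19.1·5.3·0.3305·0.9438 = 31.578 kPa
FS = 23.912 / 31.578 = 0.757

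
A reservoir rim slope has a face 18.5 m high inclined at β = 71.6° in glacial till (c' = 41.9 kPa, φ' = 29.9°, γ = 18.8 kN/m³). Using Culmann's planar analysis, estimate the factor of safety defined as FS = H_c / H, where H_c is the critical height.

H_c = (4c'/γ) · sinβ cosφ' / [1 − cos(β − φ')]
    = (4·41.9/18.8) · sin71.6°·cos29.9° / [1 − cos41.7°]
    = 8.915 · 0.8226 / 0.2534 = 28.94 m
FS = H_c / H = 28.94 / 18.5 = 1.565

FS = 1.56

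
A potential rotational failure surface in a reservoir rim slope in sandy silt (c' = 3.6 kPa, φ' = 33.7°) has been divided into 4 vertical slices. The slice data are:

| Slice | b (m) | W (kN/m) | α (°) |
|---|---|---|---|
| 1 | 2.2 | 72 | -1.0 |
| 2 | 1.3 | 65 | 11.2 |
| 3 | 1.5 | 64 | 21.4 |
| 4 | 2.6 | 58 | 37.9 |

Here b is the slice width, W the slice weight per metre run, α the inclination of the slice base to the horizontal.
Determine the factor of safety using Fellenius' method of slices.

FS = 2.72

Ordinary method of slices: FS = Σ[c'·Δl_i + (W_i cosα_i)·tanφ'] / Σ W_i sinα_i, with Δl_i = b_i / cosα_i.
Slice 1: Δl = 2.2/cos(-1.0°) = 2.200 m; N'_1 = 72·cos(-1.0°) = 72.0; c'Δl = 7.92; W sinα = -1.3
Slice 2: Δl = 1.3/cos11.2° = 1.325 m; N'_2 = 65·cos11.2° = 63.8; c'Δl = 4.77; W sinα = 12.6
Slice 3: Δl = 1.5/cos21.4° = 1.611 m; N'_3 = 64·cos21.4° = 59.6; c'Δl = 5.80; W sinα = 23.4
Slice 4: Δl = 2.6/cos37.9° = 3.295 m; N'_4 = 58·cos37.9° = 45.8; c'Δl = 11.86; W sinα = 35.6
Σc'Δl = 30.4 kN/m; ΣN' = 241.1 kN/m; ΣW sinα = 70.3 kN/m
Resisting = 30.4 + 241.1·tan33.7° = 30.4 + 160.8 = 191.2 kN/m
FS = 191.2 / 70.3 = 2.717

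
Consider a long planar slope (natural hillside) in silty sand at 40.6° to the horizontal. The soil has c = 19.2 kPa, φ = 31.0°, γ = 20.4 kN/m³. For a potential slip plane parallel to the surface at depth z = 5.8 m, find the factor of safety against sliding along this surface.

For an infinite slope with a slip plane parallel to the surface (no pore pressure): FS = [c + γz cos²β tanφ] / [γz sinβ cosβ].
γz = 20.4·5.8 = 118.32 kN/m²
Numerator = 19.2 + 118.32·cos²40.6°·tan31.0° = 19.2 + 118.32·0.5765·0.6009 = 60.185 kPa
Denominator = 118.32·sin40.6°·cos40.6° = 118.32·0.6508·0.7593 = 58.464 kPa
FS = 60.185 / 58.464 = 1.029

FS = 1.03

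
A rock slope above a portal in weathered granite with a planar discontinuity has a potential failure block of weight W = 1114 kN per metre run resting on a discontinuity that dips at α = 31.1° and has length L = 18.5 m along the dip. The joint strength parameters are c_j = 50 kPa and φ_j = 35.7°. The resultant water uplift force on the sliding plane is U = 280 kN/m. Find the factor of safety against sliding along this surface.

Resolving the block weight along and normal to the plane and applying the Mohr–Coulomb strength on the joint:
N' = W cosα − U = 1114·cos31.1° − 280 = 673.9 kN/m
Driving force T = W sinα = 1114·sin31.1° = 575.4 kN/m
Resisting force R = c_j·L + N'·tanφ_j = 50·18.5 + 673.9·tan35.7° = 925.0 + 484.2 = 1409.2 kN/m
FS = R / T = 1409.2 / 575.4 = 2.449

FS = 2.45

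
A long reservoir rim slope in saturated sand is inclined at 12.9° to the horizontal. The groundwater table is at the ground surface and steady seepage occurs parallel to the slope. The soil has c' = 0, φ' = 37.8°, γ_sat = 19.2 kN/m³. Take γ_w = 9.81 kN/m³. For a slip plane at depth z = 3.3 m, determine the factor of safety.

With seepage parallel to the slope and the water table at the surface, the effective normal stress on the slip plane uses the buoyant unit weight γ' = γ_sat − γ_w while the driving shear stress uses γ_sat:
FS = [c' + γ' z cos²β tanφ'] / [γ_sat z sinβ cosβ]
(For c' = 0 this reduces to FS = (γ'/γ_sat)·tanφ'/tanβ.)
γ' = 19.2 − 9.81 = 9.39 kN/m³
Numerator = 0.0 + 9.39·3.3·cos²12.9°·tan37.8° = 0.0 + 9.39·3.3·0.9502·0.7757 = 22.838 kPa
Denominator = 19.2·3.3·sin12.9°·cos12.9° = 19.2·3.3·0.2233·0.9748 = 13.788 kPa
FS = 22.838 / 13.788 = 1.656

FS = 1.66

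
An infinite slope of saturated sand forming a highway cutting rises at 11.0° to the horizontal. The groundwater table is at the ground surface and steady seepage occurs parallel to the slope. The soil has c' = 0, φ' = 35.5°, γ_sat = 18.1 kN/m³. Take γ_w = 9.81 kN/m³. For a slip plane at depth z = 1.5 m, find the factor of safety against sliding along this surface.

FS = 1.68

With seepage parallel to the slope and the water table at the surface, the effective normal stress on the slip plane uses the buoyant unit weight γ' = γ_sat − γ_w while the driving shear stress uses γ_sat:
FS = [c' + γ' z cos²β tanφ'] / [γ_sat z sinβ cosβ]
(For c' = 0 this reduces to FS = (γ'/γ_sat)·tanφ'/tanβ.)
γ' = 18.1 − 9.81 = 8.29 kN/m³
Numerator = 0.0 + 8.29·1.5·cos²11.0°·tan35.5° = 0.0 + 8.29·1.5·0.9636·0.7133 = 8.547 kPa
Denominator = 18.1·1.5·sin11.0°·cos11.0° = 18.1·1.5·0.1908·0.9816 = 5.085 kPa
FS = 8.547 / 5.085 = 1.681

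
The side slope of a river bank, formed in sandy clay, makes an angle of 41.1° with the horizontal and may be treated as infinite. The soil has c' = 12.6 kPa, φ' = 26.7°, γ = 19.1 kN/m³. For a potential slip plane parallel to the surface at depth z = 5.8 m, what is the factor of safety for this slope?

For an infinite slope with a slip plane parallel to the surface (no pore pressure): FS = [c' + γz cos²β tanφ'] / [γz sinβ cosβ].
γz = 19.1·5.8 = 110.78 kN/m²
Numerator = 12.6 + 110.78·cos²41.1°·tan26.7° = 12.6 + 110.78·0.5679·0.5029 = 44.239 kPa
Denominator = 110.78·sin41.1°·cos41.1° = 110.78·0.6574·0.7536 = 54.878 kPa
FS = 44.239 / 54.878 = 0.806

FS = 0.81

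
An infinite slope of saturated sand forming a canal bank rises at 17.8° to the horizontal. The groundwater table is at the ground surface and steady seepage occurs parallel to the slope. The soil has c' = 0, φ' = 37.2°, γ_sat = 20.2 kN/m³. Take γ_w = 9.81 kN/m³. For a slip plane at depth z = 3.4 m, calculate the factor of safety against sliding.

FS = 1.22

With seepage parallel to the slope and the water table at the surface, the effective normal stress on the slip plane uses the buoyant unit weight γ' = γ_sat − γ_w while the driving shear stress uses γ_sat:
FS = [c' + γ' z cos²β tanφ'] / [γ_sat z sinβ cosβ]
(For c' = 0 this reduces to FS = (γ'/γ_sat)·tanφ'/tanβ.)
γ' = 20.2 − 9.81 = 10.39 kN/m³
Numerator = 0.0 + 10.39·3.4·cos²17.8°·tan37.2° = 0.0 + 10.39·3.4·0.9066·0.7590 = 24.308 kPa
Denominator = 20.2·3.4·sin17.8°·cos17.8° = 20.2·3.4·0.3057·0.9521 = 19.990 kPa
FS = 24.308 / 19.990 = 1.216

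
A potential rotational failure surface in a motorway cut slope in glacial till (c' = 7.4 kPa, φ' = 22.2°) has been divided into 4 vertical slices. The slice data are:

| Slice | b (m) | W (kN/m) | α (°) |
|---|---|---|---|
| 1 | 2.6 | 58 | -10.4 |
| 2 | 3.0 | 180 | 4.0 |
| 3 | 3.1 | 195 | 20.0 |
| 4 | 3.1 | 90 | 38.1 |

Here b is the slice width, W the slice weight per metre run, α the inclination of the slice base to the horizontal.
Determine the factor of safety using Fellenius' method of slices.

FS = 2.38

Ordinary method of slices: FS = Σ[c'·Δl_i + (W_i cosα_i)·tanφ'] / Σ W_i sinα_i, with Δl_i = b_i / cosα_i.
Slice 1: Δl = 2.6/cos(-10.4°) = 2.643 m; N'_1 = 58·cos(-10.4°) = 57.0; c'Δl = 19.56; W sinα = -10.5
Slice 2: Δl = 3.0/cos4.0° = 3.007 m; N'_2 = 180·cos4.0° = 179.6; c'Δl = 22.25; W sinα = 12.6
Slice 3: Δl = 3.1/cos20.0° = 3.299 m; N'_3 = 195·cos20.0° = 183.2; c'Δl = 24.41; W sinα = 66.7
Slice 4: Δl = 3.1/cos38.1° = 3.939 m; N'_4 = 90·cos38.1° = 70.8; c'Δl = 29.15; W sinα = 55.5
Σc'Δl = 95.4 kN/m; ΣN' = 490.7 kN/m; ΣW sinα = 124.3 kN/m
Resisting = 95.4 + 490.7·tan22.2° = 95.4 + 200.2 = 295.6 kN/m
FS = 295.6 / 124.3 = 2.378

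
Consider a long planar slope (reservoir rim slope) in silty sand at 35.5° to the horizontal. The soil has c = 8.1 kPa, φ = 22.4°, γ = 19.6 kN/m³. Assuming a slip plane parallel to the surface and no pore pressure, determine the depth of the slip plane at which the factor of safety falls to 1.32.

Setting FS = 1.32 in FS = [c + γz cos²β tanφ] / [γz sinβ cosβ] and solving for z:
z = c / [γ cosβ (FS·sinβ − cosβ·tanφ)]
  = 8.1 / [19.6·cos35.5°·(1.32·sin35.5° − cos35.5°·tan22.4°)]
  = 8.1 / [19.6·0.8141·(1.32·0.5807 − 0.8141·0.4122)]
  = 8.1 / 6.8769 = 1.178 m

z = 1.18 m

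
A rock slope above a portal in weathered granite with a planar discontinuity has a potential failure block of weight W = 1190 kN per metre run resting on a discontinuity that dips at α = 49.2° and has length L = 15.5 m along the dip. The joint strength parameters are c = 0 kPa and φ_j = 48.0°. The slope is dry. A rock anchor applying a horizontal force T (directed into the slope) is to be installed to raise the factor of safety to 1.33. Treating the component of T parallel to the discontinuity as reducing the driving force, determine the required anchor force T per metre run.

Resolving forces along and normal to the sliding plane, with the horizontal anchor force T adding T·sinα to the effective normal force and T·cosα acting up the plane against the driving force:
FS = [cL + (W cosα + T sinα) tanφ_j] / [W sinα − T cosα]
Without the anchor: N' = 777.6 kN/m, driving T_d = 900.8 kN/m, resisting R = 0·15.5 + 777.6·tan48.0° = 863.6 kN/m, FS = 0.96.
Setting FS = 1.33 and solving for T:
1.33·(900.8 − T cos49.2°) = 863.6 + T sin49.2°·tan48.0°
T·(sin49.2°·tan48.0° + 1.33·cos49.2°) = 1.33·900.8 − 863.6
T·(0.7570·1.1106 + 1.33·0.6534) = 1198.1 − 863.6 = 334.5
T·1.7098 = 334.5
T = 195.6 kN/m

T = 196 kN/m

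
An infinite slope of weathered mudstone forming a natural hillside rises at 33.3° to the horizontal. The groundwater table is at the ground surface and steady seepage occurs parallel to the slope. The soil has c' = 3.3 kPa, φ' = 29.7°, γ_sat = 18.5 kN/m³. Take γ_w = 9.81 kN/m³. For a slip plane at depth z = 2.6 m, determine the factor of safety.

FS = 0.56

With seepage parallel to the slope and the water table at the surface, the effective normal stress on the slip plane uses the buoyant unit weight γ' = γ_sat − γ_w while the driving shear stress uses γ_sat:
FS = [c' + γ' z cos²β tanφ'] / [γ_sat z sinβ cosβ]
γ' = 18.5 − 9.81 = 8.69 kN/m³
Numerator = 3.3 + 8.69·2.6·cos²33.3°·tan29.7° = 3.3 + 8.69·2.6·0.6986·0.5704 = 12.303 kPa
Denominator = 18.5·2.6·sin33.3°·cos33.3° = 18.5·2.6·0.5490·0.8358 = 22.072 kPa
FS = 12.303 / 22.072 = 0.557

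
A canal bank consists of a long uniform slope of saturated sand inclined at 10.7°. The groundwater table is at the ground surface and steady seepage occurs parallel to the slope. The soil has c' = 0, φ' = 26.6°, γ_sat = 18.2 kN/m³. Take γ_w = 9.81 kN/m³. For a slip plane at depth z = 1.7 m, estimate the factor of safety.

With seepage parallel to the slope and the water table at the surface, the effective normal stress on the slip plane uses the buoyant unit weight γ' = γ_sat − γ_w while the driving shear stress uses γ_sat:
FS = [c' + γ' z cos²β tanφ'] / [γ_sat z sinβ cosβ]
(For c' = 0 this reduces to FS = (γ'/γ_sat)·tanφ'/tanβ.)
γ' = 18.2 − 9.81 = 8.39 kN/m³
Numerator = 0.0 + 8.39·1.7·cos²10.7°·tan26.6° = 0.0 + 8.39·1.7·0.9655·0.5008 = 6.896 kPa
Denominator = 18.2·1.7·sin10.7°·cos10.7° = 18.2·1.7·0.1857·0.9826 = 5.645 kPa
FS = 6.896 / 5.645 = 1.222

FS = 1.22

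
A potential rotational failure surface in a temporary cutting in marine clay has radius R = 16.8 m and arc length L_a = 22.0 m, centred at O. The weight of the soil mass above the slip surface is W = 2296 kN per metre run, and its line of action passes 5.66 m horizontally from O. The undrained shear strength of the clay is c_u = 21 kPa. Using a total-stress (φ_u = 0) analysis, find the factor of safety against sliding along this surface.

Taking moments about the centre O, the resisting moment is provided by the undrained shear strength acting along the arc:
M_R = c_u·L_a·R = 21·22.00·16.8 = 7761.6 kN·m/m
M_D = W·d = 2296·5.66 = 12995.4 kN·m/m
FS = M_R / M_D = 7761.6 / 12995.4 = 0.597

FS = 0.60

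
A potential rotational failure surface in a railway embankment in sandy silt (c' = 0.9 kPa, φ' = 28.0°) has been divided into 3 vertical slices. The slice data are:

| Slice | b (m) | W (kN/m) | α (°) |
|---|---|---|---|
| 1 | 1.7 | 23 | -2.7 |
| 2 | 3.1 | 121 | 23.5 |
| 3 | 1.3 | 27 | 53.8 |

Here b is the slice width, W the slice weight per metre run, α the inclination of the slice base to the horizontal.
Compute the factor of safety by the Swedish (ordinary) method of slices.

Ordinary method of slices: FS = Σ[c'·Δl_i + (W_i cosα_i)·tanφ'] / Σ W_i sinα_i, with Δl_i = b_i / cosα_i.
Slice 1: Δl = 1.7/cos(-2.7°) = 1.702 m; N'_1 = 23·cos(-2.7°) = 23.0; c'Δl = 1.53; W sinα = -1.1
Slice 2: Δl = 3.1/cos23.5° = 3.380 m; N'_2 = 121·cos23.5° = 111.0; c'Δl = 3.04; W sinα = 48.2
Slice 3: Δl = 1.3/cos53.8° = 2.201 m; N'_3 = 27·cos53.8° = 15.9; c'Δl = 1.98; W sinα = 21.8
Σc'Δl = 6.6 kN/m; ΣN' = 149.9 kN/m; ΣW sinα = 69.0 kN/m
Resisting = 6.6 + 149.9·tan28.0° = 6.6 + 79.7 = 86.3 kN/m
FS = 86.3 / 69.0 = 1.251

FS = 1.25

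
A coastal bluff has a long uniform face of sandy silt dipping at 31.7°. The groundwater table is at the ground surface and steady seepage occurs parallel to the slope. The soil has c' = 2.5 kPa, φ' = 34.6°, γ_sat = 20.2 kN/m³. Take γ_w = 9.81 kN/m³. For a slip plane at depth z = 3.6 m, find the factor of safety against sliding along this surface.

FS = 0.65

With seepage parallel to the slope and the water table at the surface, the effective normal stress on the slip plane uses the buoyant unit weight γ' = γ_sat − γ_w while the driving shear stress uses γ_sat:
FS = [c' + γ' z cos²β tanφ'] / [γ_sat z sinβ cosβ]
γ' = 20.2 − 9.81 = 10.39 kN/m³
Numerator = 2.5 + 10.39·3.6·cos²31.7°·tan34.6° = 2.5 + 10.39·3.6·0.7239·0.6899 = 21.178 kPa
Denominator = 20.2·3.6·sin31.7°·cos31.7° = 20.2·3.6·0.5255·0.8508 = 32.511 kPa
FS = 21.178 / 32.511 = 0.651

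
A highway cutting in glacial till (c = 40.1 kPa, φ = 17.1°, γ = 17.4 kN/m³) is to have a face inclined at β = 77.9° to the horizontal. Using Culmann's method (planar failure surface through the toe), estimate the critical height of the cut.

Culmann's analysis gives the critical failure plane at α_cr = (β + φ)/2 = (77.9 + 17.1)/2 = 47.5°, and the critical height
H_c = (4c/γ) · sinβ cosφ / [1 − cos(β − φ)]
    = (4·40.1/17.4) · sin77.9°·cos17.1° / [1 − cos(60.8°)]
    = 9.218 · 0.9778·0.9558 / [1 − 0.4879]
    = 9.218 · 0.9346 / 0.5121
    = 16.82 m

H_c = 16.82 m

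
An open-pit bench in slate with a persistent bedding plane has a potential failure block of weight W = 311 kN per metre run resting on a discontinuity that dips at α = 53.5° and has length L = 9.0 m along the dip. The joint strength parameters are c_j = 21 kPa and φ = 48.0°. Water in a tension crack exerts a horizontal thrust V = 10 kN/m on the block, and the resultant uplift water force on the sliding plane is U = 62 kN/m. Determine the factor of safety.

Resolving the block weight along and normal to the plane and applying the Mohr–Coulomb strength on the joint:
N' = W cosα − U − V sinα = 311·cos53.5° − 62 − 10·sin53.5° = 115.0 kN/m
Driving force T = W sinα + V cosα = 311·sin53.5° + 10·cos53.5° = 255.9 kN/m
Resisting force R = c_j·L + N'·tanφ = 21·9.0 + 115.0·tan48.0° = 189.0 + 127.7 = 316.7 kN/m
FS = R / T = 316.7 / 255.9 = 1.237

FS = 1.24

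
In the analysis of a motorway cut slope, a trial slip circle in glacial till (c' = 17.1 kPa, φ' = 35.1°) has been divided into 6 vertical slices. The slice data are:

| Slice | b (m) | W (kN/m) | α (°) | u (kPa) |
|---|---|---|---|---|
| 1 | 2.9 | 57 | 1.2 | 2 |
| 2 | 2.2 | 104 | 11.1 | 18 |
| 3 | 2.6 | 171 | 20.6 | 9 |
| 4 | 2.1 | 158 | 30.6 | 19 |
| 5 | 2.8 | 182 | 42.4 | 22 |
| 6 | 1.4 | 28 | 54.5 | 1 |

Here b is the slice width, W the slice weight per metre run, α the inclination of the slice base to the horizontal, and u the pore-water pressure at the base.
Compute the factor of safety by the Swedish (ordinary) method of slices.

FS = 1.84

Ordinary method of slices: FS = Σ[c'·Δl_i + (W_i cosα_i − u_i·Δl_i)·tanφ'] / Σ W_i sinα_i, with Δl_i = b_i / cosα_i.
Slice 1: Δl = 2.9/cos1.2° = 2.901 m; N'_1 = 57·cos1.2° − 2·2.901 = 51.2; c'Δl = 49.60; W sinα = 1.2
Slice 2: Δl = 2.2/cos11.1° = 2.242 m; N'_2 = 104·cos11.1° − 18·2.242 = 61.7; c'Δl = 38.34; W sinα = 20.0
Slice 3: Δl = 2.6/cos20.6° = 2.778 m; N'_3 = 171·cos20.6° − 9·2.778 = 135.1; c'Δl = 47.50; W sinα = 60.2
Slice 4: Δl = 2.1/cos30.6° = 2.440 m; N'_4 = 158·cos30.6° − 19·2.440 = 89.6; c'Δl = 41.72; W sinα = 80.4
Slice 5: Δl = 2.8/cos42.4° = 3.792 m; N'_5 = 182·cos42.4° − 22·3.792 = 51.0; c'Δl = 64.84; W sinα = 122.7
Slice 6: Δl = 1.4/cos54.5° = 2.411 m; N'_6 = 28·cos54.5° − 1·2.411 = 13.8; c'Δl = 41.23; W sinα = 22.8
Σc'Δl = 283.2 kN/m; ΣN' = 402.4 kN/m; ΣW sinα = 307.3 kN/m
Resisting = 283.2 + 402.4·tan35.1° = 283.2 + 282.8 = 566.0 kN/m
FS = 566.0 / 307.3 = 1.842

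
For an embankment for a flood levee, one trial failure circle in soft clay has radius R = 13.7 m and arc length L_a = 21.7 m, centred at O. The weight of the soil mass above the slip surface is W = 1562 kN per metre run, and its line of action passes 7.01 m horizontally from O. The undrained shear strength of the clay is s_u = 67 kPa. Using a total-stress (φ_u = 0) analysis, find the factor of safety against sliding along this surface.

Taking moments about the centre O, the resisting moment is provided by the undrained shear strength acting along the arc:
M_R = s_u·L_a·R = 67·21.70·13.7 = 19918.4 kN·m/m
M_D = W·d = 1562·7.01 = 10949.6 kN·m/m
FS = M_R / M_D = 19918.4 / 10949.6 = 1.819

FS = 1.82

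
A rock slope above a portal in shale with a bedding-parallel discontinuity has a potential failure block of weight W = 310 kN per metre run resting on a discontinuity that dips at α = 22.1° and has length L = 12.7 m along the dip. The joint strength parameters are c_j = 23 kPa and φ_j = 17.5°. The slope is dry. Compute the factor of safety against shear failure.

FS = 3.28

Resolving the block weight along and normal to the plane and applying the Mohr–Coulomb strength on the joint:
N' = W cosα = 310·cos22.1° = 287.2 kN/m
Driving force T = W sinα = 310·sin22.1° = 116.6 kN/m
Resisting force R = c_j·L + N'·tanφ_j = 23·12.7 + 287.2·tan17.5° = 292.1 + 90.6 = 382.7 kN/m
FS = R / T = 382.7 / 116.6 = 3.281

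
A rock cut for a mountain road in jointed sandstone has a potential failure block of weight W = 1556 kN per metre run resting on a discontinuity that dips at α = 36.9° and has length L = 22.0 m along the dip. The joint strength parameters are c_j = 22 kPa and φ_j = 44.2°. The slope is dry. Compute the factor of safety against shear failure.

FS = 1.81

Resolving the block weight along and normal to the plane and applying the Mohr–Coulomb strength on the joint:
N' = W cosα = 1556·cos36.9° = 1244.3 kN/m
Driving force T = W sinα = 1556·sin36.9° = 934.3 kN/m
Resisting force R = c_j·L + N'·tanφ_j = 22·22.0 + 1244.3·tan44.2° = 484.0 + 1210.0 = 1694.0 kN/m
FS = R / T = 1694.0 / 934.3 = 1.813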